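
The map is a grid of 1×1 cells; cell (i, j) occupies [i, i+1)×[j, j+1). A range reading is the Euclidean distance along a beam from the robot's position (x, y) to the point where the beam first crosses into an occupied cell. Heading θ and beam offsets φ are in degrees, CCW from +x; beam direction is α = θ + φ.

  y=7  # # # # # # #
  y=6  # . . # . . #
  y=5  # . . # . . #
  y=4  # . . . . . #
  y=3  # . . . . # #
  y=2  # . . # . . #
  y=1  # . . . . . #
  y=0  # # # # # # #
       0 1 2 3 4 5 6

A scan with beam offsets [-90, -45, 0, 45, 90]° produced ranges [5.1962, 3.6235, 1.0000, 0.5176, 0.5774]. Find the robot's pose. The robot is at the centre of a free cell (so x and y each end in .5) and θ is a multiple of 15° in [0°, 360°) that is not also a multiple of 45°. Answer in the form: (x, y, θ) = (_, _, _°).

Enumerate (i+0.5, j+0.5, θ) over the 26 free cells and 16 admissible headings. For each, cast all 5 beams and compare to the given ranges.
  (4.5, 4.5, 75°): beam 1 = 1.5529 ≠ 5.1962 ✗
  (5.5, 5.5, 330°): beam 1 = 3.0000 ≠ 5.1962 ✗
  (2.5, 5.5, 60°): beam 1 = 0.5774 ≠ 5.1962 ✗
  (1.5, 5.5, 330°): beam 1 = 1.0000 ≠ 5.1962 ✗
  (1.5, 5.5, 300°): beam 1 = 0.5774 ≠ 5.1962 ✗
  …
  (1.5, 3.5, 120°): r_1=5.1962, r_2=3.6235, r_3=1.0000, r_4=0.5176, r_5=0.5774 — all match ✓
Unique over the lattice → pose = (1.5, 3.5, 120°).

(x, y, θ) = (1.5, 3.5, 120°)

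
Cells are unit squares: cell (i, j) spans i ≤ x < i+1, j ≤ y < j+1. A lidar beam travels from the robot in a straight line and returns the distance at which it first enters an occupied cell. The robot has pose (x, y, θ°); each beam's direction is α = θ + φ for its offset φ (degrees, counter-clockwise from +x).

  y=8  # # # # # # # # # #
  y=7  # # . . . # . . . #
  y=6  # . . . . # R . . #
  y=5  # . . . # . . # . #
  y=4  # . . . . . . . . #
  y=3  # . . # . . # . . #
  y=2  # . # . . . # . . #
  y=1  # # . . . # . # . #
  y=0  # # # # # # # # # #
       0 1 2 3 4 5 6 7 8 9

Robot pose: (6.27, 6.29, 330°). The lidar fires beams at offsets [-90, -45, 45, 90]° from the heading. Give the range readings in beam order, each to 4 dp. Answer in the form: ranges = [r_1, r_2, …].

beam 1: φ=-90°, α=240°
  cosα=-0.5000 sinα=-0.8660 | (6,6) | tMaxX 0.5400 tMaxY 0.3349 | tΔX 2.0000 tΔY 1.1547
    t=0.3349 [y] (6,5)
    t=0.5400 [x] (5,5)
    t=1.4896 [y] (5,4)
    t=2.5400 [x] (4,4)
    t=2.6443 [y] (4,3)
    t=3.7990 [y] (4,2)
    t=4.5400 [x] (3,2)
    t=4.9537 [y] (3,1)
    t=6.1084 [y] (3,0) — stop
  → r_1 = 6.1084
beam 2: φ=-45°, α=285°
  cosα=0.2588 sinα=-0.9659 | (6,6) | tMaxX 2.8205 tMaxY 0.3002 | tΔX 3.8637 tΔY 1.0353
    t=0.3002 [y] (6,5)
    t=1.3355 [y] (6,4)
    t=2.3708 [y] (6,3) — stop
  → r_2 = 2.3708
beam 3: φ=45°, α=15°
  cosα=0.9659 sinα=0.2588 | (6,6) | tMaxX 0.7558 tMaxY 2.7432 | tΔX 1.0353 tΔY 3.8637
    t=0.7558 [x] (7,6)
    t=1.7910 [x] (8,6)
    t=2.7432 [y] (8,7)
    t=2.8263 [x] (9,7) — stop
  → r_3 = 2.8263
beam 4: φ=90°, α=60°
  cosα=0.5000 sinα=0.8660 | (6,6) | tMaxX 1.4600 tMaxY 0.8198 | tΔX 2.0000 tΔY 1.1547
    t=0.8198 [y] (6,7)
    t=1.4600 [x] (7,7)
    t=1.9745 [y] (7,8) — stop
  → r_4 = 1.9745

ranges = [6.1084, 2.3708, 2.8263, 1.9745]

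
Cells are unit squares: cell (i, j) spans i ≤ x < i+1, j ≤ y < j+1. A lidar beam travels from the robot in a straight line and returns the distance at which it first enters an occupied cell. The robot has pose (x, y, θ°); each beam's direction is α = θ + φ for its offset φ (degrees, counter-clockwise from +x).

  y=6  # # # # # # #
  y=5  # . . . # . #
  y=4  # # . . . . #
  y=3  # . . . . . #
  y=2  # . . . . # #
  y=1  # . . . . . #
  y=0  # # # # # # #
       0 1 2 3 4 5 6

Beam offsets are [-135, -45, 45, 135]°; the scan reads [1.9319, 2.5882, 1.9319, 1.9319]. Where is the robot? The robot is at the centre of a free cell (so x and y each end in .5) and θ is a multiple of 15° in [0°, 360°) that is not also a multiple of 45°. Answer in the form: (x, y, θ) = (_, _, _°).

(x, y, θ) = (3.5, 3.5, 300°)

Candidates: 22 free-cell centres × 16 headings = 352 poses. Raycast each; keep the one whose scan matches to 4 dp.
  (2.5, 3.5, 75°): beam 1 = 2.8868 ≠ 1.9319 ✗
  (2.5, 2.5, 285°): beam 1 = 1.7321 ≠ 1.9319 ✗
  (3.5, 3.5, 210°): beam 2 = 1.9319 ≠ 2.5882 ✗
  (1.5, 5.5, 345°): beam 1 = 0.5774 ≠ 1.9319 ✗
  …
  (3.5, 3.5, 300°): r_1=1.9319, r_2=2.5882, r_3=1.9319, r_4=1.9319 — all match ✓
Unique over the lattice → pose = (3.5, 3.5, 300°).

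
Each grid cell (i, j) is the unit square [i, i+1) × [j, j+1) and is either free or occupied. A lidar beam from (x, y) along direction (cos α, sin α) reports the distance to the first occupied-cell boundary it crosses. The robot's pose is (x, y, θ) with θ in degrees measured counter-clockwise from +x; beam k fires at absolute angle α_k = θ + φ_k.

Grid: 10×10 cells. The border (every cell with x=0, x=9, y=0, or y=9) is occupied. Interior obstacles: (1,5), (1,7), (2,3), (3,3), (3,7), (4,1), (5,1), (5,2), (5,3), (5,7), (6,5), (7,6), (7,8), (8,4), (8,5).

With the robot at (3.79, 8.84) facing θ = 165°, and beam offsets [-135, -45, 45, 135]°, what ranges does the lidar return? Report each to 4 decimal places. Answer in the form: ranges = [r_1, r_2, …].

beam 1: φ=-135°, α=30°
  cosα=0.8660 sinα=0.5000 | (3,8) | tMaxX 0.2425 tMaxY 0.3200 | tΔX 1.1547 tΔY 2.0000
    t=0.2425 [x] (4,8)
    t=0.3200 [y] (4,9) — stop
  → r_1 = 0.3200
beam 2: φ=-45°, α=120°
  cosα=-0.5000 sinα=0.8660 | (3,8) | tMaxX 1.5800 tMaxY 0.1848 | tΔX 2.0000 tΔY 1.1547
    t=0.1848 [y] (3,9) — stop
  → r_2 = 0.1848
beam 3: φ=45°, α=210°
  cosα=-0.8660 sinα=-0.5000 | (3,8) | tMaxX 0.9122 tMaxY 1.6800 | tΔX 1.1547 tΔY 2.0000
    t=0.9122 [x] (2,8)
    t=1.6800 [y] (2,7)
    t=2.0669 [x] (1,7) — stop
  → r_3 = 2.0669
beam 4: φ=135°, α=300°
  cosα=0.5000 sinα=-0.8660 | (3,8) | tMaxX 0.4200 tMaxY 0.9699 | tΔX 2.0000 tΔY 1.1547
    t=0.4200 [x] (4,8)
    t=0.9699 [y] (4,7)
    t=2.1246 [y] (4,6)
    t=2.4200 [x] (5,6)
    t=3.2793 [y] (5,5)
    t=4.4200 [x] (6,5) — stop
  → r_4 = 4.4200

ranges = [0.3200, 0.1848, 2.0669, 4.4200]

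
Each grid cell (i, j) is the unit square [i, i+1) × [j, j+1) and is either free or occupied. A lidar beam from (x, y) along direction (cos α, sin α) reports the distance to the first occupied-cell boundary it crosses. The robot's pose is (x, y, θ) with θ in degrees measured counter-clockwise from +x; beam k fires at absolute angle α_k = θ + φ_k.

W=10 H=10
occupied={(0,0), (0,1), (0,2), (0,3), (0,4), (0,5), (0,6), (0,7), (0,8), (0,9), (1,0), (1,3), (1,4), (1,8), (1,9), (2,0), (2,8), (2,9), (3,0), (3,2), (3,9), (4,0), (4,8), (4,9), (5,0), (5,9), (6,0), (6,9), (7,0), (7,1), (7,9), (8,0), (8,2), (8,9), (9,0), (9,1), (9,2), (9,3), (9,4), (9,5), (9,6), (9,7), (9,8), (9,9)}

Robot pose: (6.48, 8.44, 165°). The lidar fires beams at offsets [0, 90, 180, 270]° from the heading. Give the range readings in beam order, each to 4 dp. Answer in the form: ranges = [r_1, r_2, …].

ranges = [1.5322, 7.7025, 2.6089, 0.5798]

beam 1: φ=0°, α=165°
  cosα=-0.9659 sinα=0.2588 | (6,8) | tMaxX 0.4969 tMaxY 2.1637 | tΔX 1.0353 tΔY 3.8637
    t=0.4969 [x] (5,8)
    t=1.5322 [x] (4,8) — stop
  → r_1 = 1.5322
beam 2: φ=90°, α=255°
  cosα=-0.2588 sinα=-0.9659 | (6,8) | tMaxX 1.8546 tMaxY 0.4555 | tΔX 3.8637 tΔY 1.0353
    t=0.4555 [y] (6,7)
    t=1.4908 [y] (6,6)
    t=1.8546 [x] (5,6)
    t=2.5261 [y] (5,5)
    t=3.5614 [y] (5,4)
    t=4.5966 [y] (5,3)
    t=5.6319 [y] (5,2)
    t=5.7183 [x] (4,2)
    t=6.6672 [y] (4,1)
    t=7.7025 [y] (4,0) — stop
  → r_2 = 7.7025
beam 3: φ=180°, α=345°
  cosα=0.9659 sinα=-0.2588 | (6,8) | tMaxX 0.5383 tMaxY 1.7000 | tΔX 1.0353 tΔY 3.8637
    t=0.5383 [x] (7,8)
    t=1.5736 [x] (8,8)
    t=1.7000 [y] (8,7)
    t=2.6089 [x] (9,7) — stop
  → r_3 = 2.6089
beam 4: φ=270°, α=75°
  cosα=0.2588 sinα=0.9659 | (6,8) | tMaxX 2.0091 tMaxY 0.5798 | tΔX 3.8637 tΔY 1.0353
    t=0.5798 [y] (6,9) — stop
  → r_4 = 0.5798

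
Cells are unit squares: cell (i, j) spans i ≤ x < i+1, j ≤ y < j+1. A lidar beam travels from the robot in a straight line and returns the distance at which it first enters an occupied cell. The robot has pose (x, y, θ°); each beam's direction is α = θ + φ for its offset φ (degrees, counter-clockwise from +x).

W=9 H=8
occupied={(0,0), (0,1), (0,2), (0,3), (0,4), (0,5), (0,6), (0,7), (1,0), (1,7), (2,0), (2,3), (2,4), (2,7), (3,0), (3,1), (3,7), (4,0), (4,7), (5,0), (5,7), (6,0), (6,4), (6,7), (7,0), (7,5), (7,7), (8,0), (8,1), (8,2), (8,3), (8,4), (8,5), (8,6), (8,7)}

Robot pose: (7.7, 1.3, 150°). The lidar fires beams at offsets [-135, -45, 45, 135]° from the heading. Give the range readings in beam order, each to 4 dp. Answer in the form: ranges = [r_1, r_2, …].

ranges = [0.3106, 2.7952, 1.1591, 0.3106]

beam 1: φ=-135°, α=15°
  direction (0.9659, 0.2588); cell (7,1); t to first gridline: x 0.3106, y 2.7046 (then +1.0353 / +3.8637)
    (8,1) via x @ 0.3106  # hit
  → r_1 = 0.3106
beam 2: φ=-45°, α=105°
  direction (-0.2588, 0.9659); cell (7,1); t to first gridline: x 2.7046, y 0.7247 (then +3.8637 / +1.0353)
    (7,2) via y @ 0.7247
    (7,3) via y @ 1.7600
    (6,3) via x @ 2.7046
    (6,4) via y @ 2.7952  # hit
  → r_2 = 2.7952
beam 3: φ=45°, α=195°
  direction (-0.9659, -0.2588); cell (7,1); t to first gridline: x 0.7247, y 1.1591 (then +1.0353 / +3.8637)
    (6,1) via x @ 0.7247
    (6,0) via y @ 1.1591  # hit
  → r_3 = 1.1591
beam 4: φ=135°, α=285°
  direction (0.2588, -0.9659); cell (7,1); t to first gridline: x 1.1591, y 0.3106 (then +3.8637 / +1.0353)
    (7,0) via y @ 0.3106  # hit
  → r_4 = 0.3106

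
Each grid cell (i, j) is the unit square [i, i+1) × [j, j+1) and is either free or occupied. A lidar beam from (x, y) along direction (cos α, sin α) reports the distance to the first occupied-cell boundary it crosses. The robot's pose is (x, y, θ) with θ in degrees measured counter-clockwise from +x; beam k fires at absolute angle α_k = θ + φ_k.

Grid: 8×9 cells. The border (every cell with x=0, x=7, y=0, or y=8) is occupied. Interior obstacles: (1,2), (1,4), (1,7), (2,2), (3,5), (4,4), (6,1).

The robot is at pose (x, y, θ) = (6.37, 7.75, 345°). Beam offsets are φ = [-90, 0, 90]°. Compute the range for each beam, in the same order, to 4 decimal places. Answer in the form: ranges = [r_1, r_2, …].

ranges = [6.9881, 0.6522, 0.2588]

beam 1: φ=-90°, α=255°
  cosα=-0.2588 sinα=-0.9659 | (6,7) | tMaxX 1.4296 tMaxY 0.7765 | tΔX 3.8637 tΔY 1.0353
    t=0.7765 [y] (6,6)
    t=1.4296 [x] (5,6)
    t=1.8117 [y] (5,5)
    t=2.8470 [y] (5,4)
    t=3.8823 [y] (5,3)
    t=4.9176 [y] (5,2)
    t=5.2933 [x] (4,2)
    t=5.9528 [y] (4,1)
    t=6.9881 [y] (4,0) — stop
  → r_1 = 6.9881
beam 2: φ=0°, α=345°
  cosα=0.9659 sinα=-0.2588 | (6,7) | tMaxX 0.6522 tMaxY 2.8978 | tΔX 1.0353 tΔY 3.8637
    t=0.6522 [x] (7,7) — stop
  → r_2 = 0.6522
beam 3: φ=90°, α=75°
  cosα=0.2588 sinα=0.9659 | (6,7) | tMaxX 2.4341 tMaxY 0.2588 | tΔX 3.8637 tΔY 1.0353
    t=0.2588 [y] (6,8) — stop
  → r_3 = 0.2588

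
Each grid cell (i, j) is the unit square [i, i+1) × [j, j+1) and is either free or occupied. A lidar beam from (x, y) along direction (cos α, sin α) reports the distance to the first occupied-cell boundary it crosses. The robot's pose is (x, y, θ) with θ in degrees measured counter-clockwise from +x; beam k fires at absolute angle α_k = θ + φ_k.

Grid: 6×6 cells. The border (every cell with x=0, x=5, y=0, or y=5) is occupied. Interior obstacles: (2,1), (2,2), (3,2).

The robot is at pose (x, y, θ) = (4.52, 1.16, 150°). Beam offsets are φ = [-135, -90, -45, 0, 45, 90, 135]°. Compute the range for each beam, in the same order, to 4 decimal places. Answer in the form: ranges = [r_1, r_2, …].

beam 1: φ=-135°, α=15°
  cosα=0.9659 sinα=0.2588 | (4,1) | tMaxX 0.4969 tMaxY 3.2455 | tΔX 1.0353 tΔY 3.8637
    t=0.4969 [x] (5,1) — stop
  → r_1 = 0.4969
beam 2: φ=-90°, α=60°
  cosα=0.5000 sinα=0.8660 | (4,1) | tMaxX 0.9600 tMaxY 0.9699 | tΔX 2.0000 tΔY 1.1547
    t=0.9600 [x] (5,1) — stop
  → r_2 = 0.9600
beam 3: φ=-45°, α=105°
  cosα=-0.2588 sinα=0.9659 | (4,1) | tMaxX 2.0091 tMaxY 0.8696 | tΔX 3.8637 tΔY 1.0353
    t=0.8696 [y] (4,2)
    t=1.9049 [y] (4,3)
    t=2.0091 [x] (3,3)
    t=2.9402 [y] (3,4)
    t=3.9755 [y] (3,5) — stop
  → r_3 = 3.9755
beam 4: φ=0°, α=150°
  cosα=-0.8660 sinα=0.5000 | (4,1) | tMaxX 0.6004 tMaxY 1.6800 | tΔX 1.1547 tΔY 2.0000
    t=0.6004 [x] (3,1)
    t=1.6800 [y] (3,2) — stop
  → r_4 = 1.6800
beam 5: φ=45°, α=195°
  cosα=-0.9659 sinα=-0.2588 | (4,1) | tMaxX 0.5383 tMaxY 0.6182 | tΔX 1.0353 tΔY 3.8637
    t=0.5383 [x] (3,1)
    t=0.6182 [y] (3,0) — stop
  → r_5 = 0.6182
beam 6: φ=90°, α=240°
  cosα=-0.5000 sinα=-0.8660 | (4,1) | tMaxX 1.0400 tMaxY 0.1848 | tΔX 2.0000 tΔY 1.1547
    t=0.1848 [y] (4,0) — stop
  → r_6 = 0.1848
beam 7: φ=135°, α=285°
  cosα=0.2588 sinα=-0.9659 | (4,1) | tMaxX 1.8546 tMaxY 0.1656 | tΔX 3.8637 tΔY 1.0353
    t=0.1656 [y] (4,0) — stop
  → r_7 = 0.1656

ranges = [0.4969, 0.9600, 3.9755, 1.6800, 0.6182, 0.1848, 0.1656]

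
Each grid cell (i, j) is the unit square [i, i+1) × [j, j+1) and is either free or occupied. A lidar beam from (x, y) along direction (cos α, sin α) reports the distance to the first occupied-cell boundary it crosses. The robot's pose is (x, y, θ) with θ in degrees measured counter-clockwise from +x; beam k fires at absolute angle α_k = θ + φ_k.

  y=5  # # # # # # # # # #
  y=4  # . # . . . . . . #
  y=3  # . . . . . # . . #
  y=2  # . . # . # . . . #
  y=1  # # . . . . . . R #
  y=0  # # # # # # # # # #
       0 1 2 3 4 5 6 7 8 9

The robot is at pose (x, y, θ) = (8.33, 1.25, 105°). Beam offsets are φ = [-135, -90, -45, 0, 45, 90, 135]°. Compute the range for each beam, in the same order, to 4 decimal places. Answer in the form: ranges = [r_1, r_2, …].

beam 1: φ=-135°, α=330°
  cosα=0.8660 sinα=-0.5000 | (8,1) | tMaxX 0.7736 tMaxY 0.5000 | tΔX 1.1547 tΔY 2.0000
    t=0.5000 [y] (8,0) — stop
  → r_1 = 0.5000
beam 2: φ=-90°, α=15°
  cosα=0.9659 sinα=0.2588 | (8,1) | tMaxX 0.6936 tMaxY 2.8978 | tΔX 1.0353 tΔY 3.8637
    t=0.6936 [x] (9,1) — stop
  → r_2 = 0.6936
beam 3: φ=-45°, α=60°
  cosα=0.5000 sinα=0.8660 | (8,1) | tMaxX 1.3400 tMaxY 0.8660 | tΔX 2.0000 tΔY 1.1547
    t=0.8660 [y] (8,2)
    t=1.3400 [x] (9,2) — stop
  → r_3 = 1.3400
beam 4: φ=0°, α=105°
  cosα=-0.2588 sinα=0.9659 | (8,1) | tMaxX 1.2750 tMaxY 0.7765 | tΔX 3.8637 tΔY 1.0353
    t=0.7765 [y] (8,2)
    t=1.2750 [x] (7,2)
    t=1.8117 [y] (7,3)
    t=2.8470 [y] (7,4)
    t=3.8823 [y] (7,5) — stop
  → r_4 = 3.8823
beam 5: φ=45°, α=150°
  cosα=-0.8660 sinα=0.5000 | (8,1) | tMaxX 0.3811 tMaxY 1.5000 | tΔX 1.1547 tΔY 2.0000
    t=0.3811 [x] (7,1)
    t=1.5000 [y] (7,2)
    t=1.5358 [x] (6,2)
    t=2.6905 [x] (5,2) — stop
  → r_5 = 2.6905
beam 6: φ=90°, α=195°
  cosα=-0.9659 sinα=-0.2588 | (8,1) | tMaxX 0.3416 tMaxY 0.9659 | tΔX 1.0353 tΔY 3.8637
    t=0.3416 [x] (7,1)
    t=0.9659 [y] (7,0) — stop
  → r_6 = 0.9659
beam 7: φ=135°, α=240°
  cosα=-0.5000 sinα=-0.8660 | (8,1) | tMaxX 0.6600 tMaxY 0.2887 | tΔX 2.0000 tΔY 1.1547
    t=0.2887 [y] (8,0) — stop
  → r_7 = 0.2887

ranges = [0.5000, 0.6936, 1.3400, 3.8823, 2.6905, 0.9659, 0.2887]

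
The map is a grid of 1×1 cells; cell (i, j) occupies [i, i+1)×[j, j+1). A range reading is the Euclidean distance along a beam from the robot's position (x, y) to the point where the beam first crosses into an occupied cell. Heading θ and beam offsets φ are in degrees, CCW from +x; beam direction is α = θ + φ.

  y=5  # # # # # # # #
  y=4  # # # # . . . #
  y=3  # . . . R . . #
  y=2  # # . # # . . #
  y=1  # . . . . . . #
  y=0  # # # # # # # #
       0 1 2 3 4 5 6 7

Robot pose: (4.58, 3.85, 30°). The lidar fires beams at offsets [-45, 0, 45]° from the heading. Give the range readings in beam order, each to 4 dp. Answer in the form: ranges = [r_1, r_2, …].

beam 1: φ=-45°, α=345°
  direction (0.9659, -0.2588); cell (4,3); t to first gridline: x 0.4348, y 3.2841 (then +1.0353 / +3.8637)
    (5,3) via x @ 0.4348
    (6,3) via x @ 1.4701
    (7,3) via x @ 2.5054  # hit
  → r_1 = 2.5054
beam 2: φ=0°, α=30°
  direction (0.8660, 0.5000); cell (4,3); t to first gridline: x 0.4850, y 0.3000 (then +1.1547 / +2.0000)
    (4,4) via y @ 0.3000
    (5,4) via x @ 0.4850
    (6,4) via x @ 1.6397
    (6,5) via y @ 2.3000  # hit
  → r_2 = 2.3000
beam 3: φ=45°, α=75°
  direction (0.2588, 0.9659); cell (4,3); t to first gridline: x 1.6228, y 0.1553 (then +3.8637 / +1.0353)
    (4,4) via y @ 0.1553
    (4,5) via y @ 1.1906  # hit
  → r_3 = 1.1906

ranges = [2.5054, 2.3000, 1.1906]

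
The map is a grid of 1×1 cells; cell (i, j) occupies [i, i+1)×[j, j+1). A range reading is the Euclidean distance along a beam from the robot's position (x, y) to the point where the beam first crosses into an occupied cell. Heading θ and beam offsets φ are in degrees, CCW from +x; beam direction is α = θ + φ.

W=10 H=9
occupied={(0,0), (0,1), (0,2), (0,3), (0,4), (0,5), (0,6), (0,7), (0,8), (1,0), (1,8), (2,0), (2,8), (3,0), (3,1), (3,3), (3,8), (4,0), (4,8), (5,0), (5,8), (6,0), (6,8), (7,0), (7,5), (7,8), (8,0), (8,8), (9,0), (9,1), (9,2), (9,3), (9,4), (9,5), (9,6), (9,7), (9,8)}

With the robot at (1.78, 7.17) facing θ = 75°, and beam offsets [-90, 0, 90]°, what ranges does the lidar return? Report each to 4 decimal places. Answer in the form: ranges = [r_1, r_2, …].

ranges = [5.4041, 0.8593, 0.8075]

beam 1: φ=-90°, α=345°
  dir = (cos 345°, sin 345°) = (0.9659, -0.2588); from cell (1,7)
  next x-line at t=0.2278, next y-line at t=0.6568; Δt_x=1.0353, Δt_y=3.8637
    x: enter (2,7) at t=0.2278
    y: enter (2,6) at t=0.6568
    x: enter (3,6) at t=1.2630
    x: enter (4,6) at t=2.2983
    x: enter (5,6) at t=3.3336
    x: enter (6,6) at t=4.3689
    y: enter (6,5) at t=4.5205
    x: enter (7,5) at t=5.4041 ← occupied
  → r_1 = 5.4041
beam 2: φ=0°, α=75°
  dir = (cos 75°, sin 75°) = (0.2588, 0.9659); from cell (1,7)
  next x-line at t=0.8500, next y-line at t=0.8593; Δt_x=3.8637, Δt_y=1.0353
    x: enter (2,7) at t=0.8500
    y: enter (2,8) at t=0.8593 ← occupied
  → r_2 = 0.8593
beam 3: φ=90°, α=165°
  dir = (cos 165°, sin 165°) = (-0.9659, 0.2588); from cell (1,7)
  next x-line at t=0.8075, next y-line at t=3.2069; Δt_x=1.0353, Δt_y=3.8637
    x: enter (0,7) at t=0.8075 ← occupied
  → r_3 = 0.8075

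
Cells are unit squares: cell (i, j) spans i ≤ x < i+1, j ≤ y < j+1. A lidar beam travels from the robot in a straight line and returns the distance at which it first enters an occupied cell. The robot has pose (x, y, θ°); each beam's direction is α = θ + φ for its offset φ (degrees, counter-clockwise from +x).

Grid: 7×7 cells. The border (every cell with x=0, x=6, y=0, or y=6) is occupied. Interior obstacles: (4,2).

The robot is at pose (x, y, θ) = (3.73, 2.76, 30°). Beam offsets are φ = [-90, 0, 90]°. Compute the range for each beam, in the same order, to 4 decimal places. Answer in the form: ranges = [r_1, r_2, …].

beam 1: φ=-90°, α=300°
  direction (0.5000, -0.8660); cell (3,2); t to first gridline: x 0.5400, y 0.8776 (then +2.0000 / +1.1547)
    (4,2) via x @ 0.5400  # hit
  → r_1 = 0.5400
beam 2: φ=0°, α=30°
  direction (0.8660, 0.5000); cell (3,2); t to first gridline: x 0.3118, y 0.4800 (then +1.1547 / +2.0000)
    (4,2) via x @ 0.3118  # hit
  → r_2 = 0.3118
beam 3: φ=90°, α=120°
  direction (-0.5000, 0.8660); cell (3,2); t to first gridline: x 1.4600, y 0.2771 (then +2.0000 / +1.1547)
    (3,3) via y @ 0.2771
    (3,4) via y @ 1.4318
    (2,4) via x @ 1.4600
    (2,5) via y @ 2.5865
    (1,5) via x @ 3.4600
    (1,6) via y @ 3.7412  # hit
  → r_3 = 3.7412

ranges = [0.5400, 0.3118, 3.7412]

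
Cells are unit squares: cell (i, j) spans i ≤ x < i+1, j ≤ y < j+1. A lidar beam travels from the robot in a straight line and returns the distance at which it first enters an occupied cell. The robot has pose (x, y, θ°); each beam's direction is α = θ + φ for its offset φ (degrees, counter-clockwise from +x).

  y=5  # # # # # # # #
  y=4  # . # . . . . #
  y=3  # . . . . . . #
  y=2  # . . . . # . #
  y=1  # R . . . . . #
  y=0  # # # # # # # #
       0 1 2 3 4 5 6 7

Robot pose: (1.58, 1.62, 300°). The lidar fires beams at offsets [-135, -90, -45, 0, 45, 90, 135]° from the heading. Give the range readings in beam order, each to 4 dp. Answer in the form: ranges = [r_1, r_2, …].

ranges = [0.6005, 0.6697, 0.6419, 0.7159, 2.3955, 6.2585, 2.4640]

beam 1: φ=-135°, α=165°
  cosα=-0.9659 sinα=0.2588 | (1,1) | tMaxX 0.6005 tMaxY 1.4682 | tΔX 1.0353 tΔY 3.8637
    t=0.6005 [x] (0,1) — stop
  → r_1 = 0.6005
beam 2: φ=-90°, α=210°
  cosα=-0.8660 sinα=-0.5000 | (1,1) | tMaxX 0.6697 tMaxY 1.2400 | tΔX 1.1547 tΔY 2.0000
    t=0.6697 [x] (0,1) — stop
  → r_2 = 0.6697
beam 3: φ=-45°, α=255°
  cosα=-0.2588 sinα=-0.9659 | (1,1) | tMaxX 2.2409 tMaxY 0.6419 | tΔX 3.8637 tΔY 1.0353
    t=0.6419 [y] (1,0) — stop
  → r_3 = 0.6419
beam 4: φ=0°, α=300°
  cosα=0.5000 sinα=-0.8660 | (1,1) | tMaxX 0.8400 tMaxY 0.7159 | tΔX 2.0000 tΔY 1.1547
    t=0.7159 [y] (1,0) — stop
  → r_4 = 0.7159
beam 5: φ=45°, α=345°
  cosα=0.9659 sinα=-0.2588 | (1,1) | tMaxX 0.4348 tMaxY 2.3955 | tΔX 1.0353 tΔY 3.8637
    t=0.4348 [x] (2,1)
    t=1.4701 [x] (3,1)
    t=2.3955 [y] (3,0) — stop
  → r_5 = 2.3955
beam 6: φ=90°, α=30°
  cosα=0.8660 sinα=0.5000 | (1,1) | tMaxX 0.4850 tMaxY 0.7600 | tΔX 1.1547 tΔY 2.0000
    t=0.4850 [x] (2,1)
    t=0.7600 [y] (2,2)
    t=1.6397 [x] (3,2)
    t=2.7600 [y] (3,3)
    t=2.7944 [x] (4,3)
    t=3.9491 [x] (5,3)
    t=4.7600 [y] (5,4)
    t=5.1038 [x] (6,4)
    t=6.2585 [x] (7,4) — stop
  → r_6 = 6.2585
beam 7: φ=135°, α=75°
  cosα=0.2588 sinα=0.9659 | (1,1) | tMaxX 1.6228 tMaxY 0.3934 | tΔX 3.8637 tΔY 1.0353
    t=0.3934 [y] (1,2)
    t=1.4287 [y] (1,3)
    t=1.6228 [x] (2,3)
    t=2.4640 [y] (2,4) — stop
  → r_7 = 2.4640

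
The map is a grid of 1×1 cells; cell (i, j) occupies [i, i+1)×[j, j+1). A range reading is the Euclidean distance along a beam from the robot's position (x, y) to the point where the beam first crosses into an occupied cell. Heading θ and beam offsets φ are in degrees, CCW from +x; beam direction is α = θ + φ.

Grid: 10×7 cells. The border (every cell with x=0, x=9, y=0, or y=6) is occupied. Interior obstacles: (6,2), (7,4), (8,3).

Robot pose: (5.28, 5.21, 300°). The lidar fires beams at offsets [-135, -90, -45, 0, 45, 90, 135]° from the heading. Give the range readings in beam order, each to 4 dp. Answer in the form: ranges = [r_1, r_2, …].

ranges = [3.0523, 4.9421, 4.3585, 2.5519, 1.7807, 1.5800, 0.8179]

beam 1: φ=-135°, α=165°
  d=(-0.9659,0.2588)  start (5,5)  tX=0.2899 tY=3.0523  stride 1/|dx|=1.0353 1/|dy|=3.8637
    cross x-line → (4,5), t=0.2899
    cross x-line → (3,5), t=1.3252
    cross x-line → (2,5), t=2.3604
    cross y-line → (2,6), t=3.0523 (wall)
  → r_1 = 3.0523
beam 2: φ=-90°, α=210°
  d=(-0.8660,-0.5000)  start (5,5)  tX=0.3233 tY=0.4200  stride 1/|dx|=1.1547 1/|dy|=2.0000
    cross x-line → (4,5), t=0.3233
    cross y-line → (4,4), t=0.4200
    cross x-line → (3,4), t=1.4780
    cross y-line → (3,3), t=2.4200
    cross x-line → (2,3), t=2.6327
    cross x-line → (1,3), t=3.7874
    cross y-line → (1,2), t=4.4200
    cross x-line → (0,2), t=4.9421 (wall)
  → r_2 = 4.9421
beam 3: φ=-45°, α=255°
  d=(-0.2588,-0.9659)  start (5,5)  tX=1.0818 tY=0.2174  stride 1/|dx|=3.8637 1/|dy|=1.0353
    cross y-line → (5,4), t=0.2174
    cross x-line → (4,4), t=1.0818
    cross y-line → (4,3), t=1.2527
    cross y-line → (4,2), t=2.2880
    cross y-line → (4,1), t=3.3232
    cross y-line → (4,0), t=4.3585 (wall)
  → r_3 = 4.3585
beam 4: φ=0°, α=300°
  d=(0.5000,-0.8660)  start (5,5)  tX=1.4400 tY=0.2425  stride 1/|dx|=2.0000 1/|dy|=1.1547
    cross y-line → (5,4), t=0.2425
    cross y-line → (5,3), t=1.3972
    cross x-line → (6,3), t=1.4400
    cross y-line → (6,2), t=2.5519 (wall)
  → r_4 = 2.5519
beam 5: φ=45°, α=345°
  d=(0.9659,-0.2588)  start (5,5)  tX=0.7454 tY=0.8114  stride 1/|dx|=1.0353 1/|dy|=3.8637
    cross x-line → (6,5), t=0.7454
    cross y-line → (6,4), t=0.8114
    cross x-line → (7,4), t=1.7807 (wall)
  → r_5 = 1.7807
beam 6: φ=90°, α=30°
  d=(0.8660,0.5000)  start (5,5)  tX=0.8314 tY=1.5800  stride 1/|dx|=1.1547 1/|dy|=2.0000
    cross x-line → (6,5), t=0.8314
    cross y-line → (6,6), t=1.5800 (wall)
  → r_6 = 1.5800
beam 7: φ=135°, α=75°
  d=(0.2588,0.9659)  start (5,5)  tX=2.7819 tY=0.8179  stride 1/|dx|=3.8637 1/|dy|=1.0353
    cross y-line → (5,6), t=0.8179 (wall)
  → r_7 = 0.8179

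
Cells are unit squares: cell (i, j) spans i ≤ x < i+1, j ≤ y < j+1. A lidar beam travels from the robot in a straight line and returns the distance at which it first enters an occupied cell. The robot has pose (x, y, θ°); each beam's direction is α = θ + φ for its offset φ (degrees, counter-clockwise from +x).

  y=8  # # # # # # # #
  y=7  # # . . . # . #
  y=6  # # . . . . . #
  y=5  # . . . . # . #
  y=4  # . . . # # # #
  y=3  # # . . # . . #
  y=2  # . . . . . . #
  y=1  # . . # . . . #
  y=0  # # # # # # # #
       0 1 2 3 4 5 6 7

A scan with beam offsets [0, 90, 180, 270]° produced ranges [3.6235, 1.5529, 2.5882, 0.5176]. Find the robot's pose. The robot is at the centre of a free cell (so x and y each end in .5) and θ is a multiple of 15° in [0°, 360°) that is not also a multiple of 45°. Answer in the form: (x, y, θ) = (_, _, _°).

(x, y, θ) = (4.5, 2.5, 195°)

The pose lattice has 32·16 = 512 candidates. Test each by forward raycasting.
  (3.5, 5.5, 120°): beam 1 = 2.8868 ≠ 3.6235 ✗
  (5.5, 6.5, 60°): beam 1 = 0.5774 ≠ 3.6235 ✗
  (4.5, 1.5, 105°): beam 1 = 1.5529 ≠ 3.6235 ✗
  …
  (4.5, 2.5, 195°): r_1=3.6235, r_2=1.5529, r_3=2.5882, r_4=0.5176 — all match ✓
Unique over the lattice → pose = (4.5, 2.5, 195°).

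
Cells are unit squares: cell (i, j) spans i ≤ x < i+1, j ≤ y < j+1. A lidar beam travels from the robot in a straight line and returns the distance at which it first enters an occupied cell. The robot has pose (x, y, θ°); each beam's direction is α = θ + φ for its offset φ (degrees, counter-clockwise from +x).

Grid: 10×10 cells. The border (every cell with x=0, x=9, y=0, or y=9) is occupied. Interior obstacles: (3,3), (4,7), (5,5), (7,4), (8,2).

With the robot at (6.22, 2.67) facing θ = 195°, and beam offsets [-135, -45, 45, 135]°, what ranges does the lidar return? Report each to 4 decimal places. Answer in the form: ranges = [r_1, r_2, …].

beam 1: φ=-135°, α=60°
  d=(0.5000,0.8660)  start (6,2)  tX=1.5600 tY=0.3811  stride 1/|dx|=2.0000 1/|dy|=1.1547
    cross y-line → (6,3), t=0.3811
    cross y-line → (6,4), t=1.5358
    cross x-line → (7,4), t=1.5600 (wall)
  → r_1 = 1.5600
beam 2: φ=-45°, α=150°
  d=(-0.8660,0.5000)  start (6,2)  tX=0.2540 tY=0.6600  stride 1/|dx|=1.1547 1/|dy|=2.0000
    cross x-line → (5,2), t=0.2540
    cross y-line → (5,3), t=0.6600
    cross x-line → (4,3), t=1.4087
    cross x-line → (3,3), t=2.5634 (wall)
  → r_2 = 2.5634
beam 3: φ=45°, α=240°
  d=(-0.5000,-0.8660)  start (6,2)  tX=0.4400 tY=0.7736  stride 1/|dx|=2.0000 1/|dy|=1.1547
    cross x-line → (5,2), t=0.4400
    cross y-line → (5,1), t=0.7736
    cross y-line → (5,0), t=1.9283 (wall)
  → r_3 = 1.9283
beam 4: φ=135°, α=330°
  d=(0.8660,-0.5000)  start (6,2)  tX=0.9007 tY=1.3400  stride 1/|dx|=1.1547 1/|dy|=2.0000
    cross x-line → (7,2), t=0.9007
    cross y-line → (7,1), t=1.3400
    cross x-line → (8,1), t=2.0554
    cross x-line → (9,1), t=3.2101 (wall)
  → r_4 = 3.2101

ranges = [1.5600, 2.5634, 1.9283, 3.2101]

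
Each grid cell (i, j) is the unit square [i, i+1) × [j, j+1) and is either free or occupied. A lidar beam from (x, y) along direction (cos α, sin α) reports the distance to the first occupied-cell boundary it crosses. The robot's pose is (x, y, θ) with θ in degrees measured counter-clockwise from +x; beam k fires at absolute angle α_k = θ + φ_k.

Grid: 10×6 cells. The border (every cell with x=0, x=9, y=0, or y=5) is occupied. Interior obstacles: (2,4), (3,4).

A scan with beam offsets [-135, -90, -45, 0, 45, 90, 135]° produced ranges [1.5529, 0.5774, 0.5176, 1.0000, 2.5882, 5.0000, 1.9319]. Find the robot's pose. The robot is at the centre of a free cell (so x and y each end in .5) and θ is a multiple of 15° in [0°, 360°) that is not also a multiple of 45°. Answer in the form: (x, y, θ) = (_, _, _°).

(x, y, θ) = (1.5, 3.5, 240°)

Candidates: 30 free-cell centres × 16 headings = 480 poses. Raycast each; keep the one whose scan matches to 4 dp.
  (1.5, 3.5, 120°): beam 1 = 7.7646 ≠ 1.5529 ✗
  (1.5, 1.5, 195°): beam 1 = 2.8868 ≠ 1.5529 ✗
  (6.5, 2.5, 120°): beam 1 = 2.5882 ≠ 1.5529 ✗
  …
  (1.5, 3.5, 240°): r_1=1.5529, r_2=0.5774, r_3=0.5176, r_4=1.0000, r_5=2.5882, r_6=5.0000, r_7=1.9319 — all match ✓
No second candidate reproduces the full scan.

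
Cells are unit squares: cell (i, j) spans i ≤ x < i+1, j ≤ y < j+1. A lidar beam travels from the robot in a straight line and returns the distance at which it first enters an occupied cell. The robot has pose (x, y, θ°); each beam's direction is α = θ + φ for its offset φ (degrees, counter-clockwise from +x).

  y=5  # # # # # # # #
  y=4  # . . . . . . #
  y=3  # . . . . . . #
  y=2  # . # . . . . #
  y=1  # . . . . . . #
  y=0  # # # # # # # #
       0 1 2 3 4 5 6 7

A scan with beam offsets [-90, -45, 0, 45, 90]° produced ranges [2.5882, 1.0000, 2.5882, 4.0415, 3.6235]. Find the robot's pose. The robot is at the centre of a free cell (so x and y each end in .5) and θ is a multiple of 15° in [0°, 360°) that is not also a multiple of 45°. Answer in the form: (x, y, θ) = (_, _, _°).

Enumerate (i+0.5, j+0.5, θ) over the 23 free cells and 16 admissible headings. For each, cast all 5 beams and compare to the given ranges.
  (3.5, 3.5, 300°): beam 1 = 1.0000 ≠ 2.5882 ✗
  (5.5, 3.5, 240°): beam 1 = 3.0000 ≠ 2.5882 ✗
  (1.5, 4.5, 120°): beam 1 = 1.0000 ≠ 2.5882 ✗
  …
  (3.5, 3.5, 285°): r_1=2.5882, r_2=1.0000, r_3=2.5882, r_4=4.0415, r_5=3.6235 — all match ✓
Unique over the lattice → pose = (3.5, 3.5, 285°).

(x, y, θ) = (3.5, 3.5, 285°)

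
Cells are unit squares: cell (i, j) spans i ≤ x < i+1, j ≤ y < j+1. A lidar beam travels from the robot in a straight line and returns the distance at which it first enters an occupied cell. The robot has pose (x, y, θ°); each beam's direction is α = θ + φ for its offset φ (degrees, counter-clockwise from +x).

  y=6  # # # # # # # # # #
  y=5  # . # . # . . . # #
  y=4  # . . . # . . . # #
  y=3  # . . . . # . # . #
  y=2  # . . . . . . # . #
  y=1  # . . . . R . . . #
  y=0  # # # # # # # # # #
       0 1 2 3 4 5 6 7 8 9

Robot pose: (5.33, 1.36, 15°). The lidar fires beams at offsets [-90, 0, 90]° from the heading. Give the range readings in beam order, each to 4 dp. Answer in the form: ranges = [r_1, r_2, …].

beam 1: φ=-90°, α=285°
  cosα=0.2588 sinα=-0.9659 | (5,1) | tMaxX 2.5887 tMaxY 0.3727 | tΔX 3.8637 tΔY 1.0353
    t=0.3727 [y] (5,0) — stop
  → r_1 = 0.3727
beam 2: φ=0°, α=15°
  cosα=0.9659 sinα=0.2588 | (5,1) | tMaxX 0.6936 tMaxY 2.4728 | tΔX 1.0353 tΔY 3.8637
    t=0.6936 [x] (6,1)
    t=1.7289 [x] (7,1)
    t=2.4728 [y] (7,2) — stop
  → r_2 = 2.4728
beam 3: φ=90°, α=105°
  cosα=-0.2588 sinα=0.9659 | (5,1) | tMaxX 1.2750 tMaxY 0.6626 | tΔX 3.8637 tΔY 1.0353
    t=0.6626 [y] (5,2)
    t=1.2750 [x] (4,2)
    t=1.6979 [y] (4,3)
    t=2.7331 [y] (4,4) — stop
  → r_3 = 2.7331

ranges = [0.3727, 2.4728, 2.7331]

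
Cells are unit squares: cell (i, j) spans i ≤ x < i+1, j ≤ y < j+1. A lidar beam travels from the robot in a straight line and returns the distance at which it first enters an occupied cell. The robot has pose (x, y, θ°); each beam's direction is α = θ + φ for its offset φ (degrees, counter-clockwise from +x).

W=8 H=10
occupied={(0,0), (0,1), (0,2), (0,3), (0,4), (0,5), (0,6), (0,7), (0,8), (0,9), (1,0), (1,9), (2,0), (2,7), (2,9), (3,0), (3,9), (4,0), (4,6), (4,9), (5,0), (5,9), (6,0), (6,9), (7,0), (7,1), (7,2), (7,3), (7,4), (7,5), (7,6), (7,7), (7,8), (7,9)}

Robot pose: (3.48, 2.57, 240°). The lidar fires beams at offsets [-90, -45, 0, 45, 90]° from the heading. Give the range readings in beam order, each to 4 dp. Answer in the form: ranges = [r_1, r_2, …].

beam 1: φ=-90°, α=150°
  cosα=-0.8660 sinα=0.5000 | (3,2) | tMaxX 0.5543 tMaxY 0.8600 | tΔX 1.1547 tΔY 2.0000
    t=0.5543 [x] (2,2)
    t=0.8600 [y] (2,3)
    t=1.7090 [x] (1,3)
    t=2.8600 [y] (1,4)
    t=2.8637 [x] (0,4) — stop
  → r_1 = 2.8637
beam 2: φ=-45°, α=195°
  cosα=-0.9659 sinα=-0.2588 | (3,2) | tMaxX 0.4969 tMaxY 2.2023 | tΔX 1.0353 tΔY 3.8637
    t=0.4969 [x] (2,2)
    t=1.5322 [x] (1,2)
    t=2.2023 [y] (1,1)
    t=2.5675 [x] (0,1) — stop
  → r_2 = 2.5675
beam 3: φ=0°, α=240°
  cosα=-0.5000 sinα=-0.8660 | (3,2) | tMaxX 0.9600 tMaxY 0.6582 | tΔX 2.0000 tΔY 1.1547
    t=0.6582 [y] (3,1)
    t=0.9600 [x] (2,1)
    t=1.8129 [y] (2,0) — stop
  → r_3 = 1.8129
beam 4: φ=45°, α=285°
  cosα=0.2588 sinα=-0.9659 | (3,2) | tMaxX 2.0091 tMaxY 0.5901 | tΔX 3.8637 tΔY 1.0353
    t=0.5901 [y] (3,1)
    t=1.6254 [y] (3,0) — stop
  → r_4 = 1.6254
beam 5: φ=90°, α=330°
  cosα=0.8660 sinα=-0.5000 | (3,2) | tMaxX 0.6004 tMaxY 1.1400 | tΔX 1.1547 tΔY 2.0000
    t=0.6004 [x] (4,2)
    t=1.1400 [y] (4,1)
    t=1.7551 [x] (5,1)
    t=2.9098 [x] (6,1)
    t=3.1400 [y] (6,0) — stop
  → r_5 = 3.1400

ranges = [2.8637, 2.5675, 1.8129, 1.6254, 3.1400]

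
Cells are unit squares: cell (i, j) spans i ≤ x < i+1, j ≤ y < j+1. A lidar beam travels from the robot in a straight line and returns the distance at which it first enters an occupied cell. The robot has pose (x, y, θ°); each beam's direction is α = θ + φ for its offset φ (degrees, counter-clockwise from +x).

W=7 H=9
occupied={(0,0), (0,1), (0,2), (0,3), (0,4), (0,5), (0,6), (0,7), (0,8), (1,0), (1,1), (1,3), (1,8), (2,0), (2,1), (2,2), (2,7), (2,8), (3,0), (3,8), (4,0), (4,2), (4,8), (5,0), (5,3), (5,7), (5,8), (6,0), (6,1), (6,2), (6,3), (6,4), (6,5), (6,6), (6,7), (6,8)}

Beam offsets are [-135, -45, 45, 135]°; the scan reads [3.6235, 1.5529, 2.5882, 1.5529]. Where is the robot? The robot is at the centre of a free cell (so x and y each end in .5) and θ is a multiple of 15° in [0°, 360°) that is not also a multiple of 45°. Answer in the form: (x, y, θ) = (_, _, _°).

Enumerate (i+0.5, j+0.5, θ) over the 27 free cells and 16 admissible headings. For each, cast all 4 beams and compare to the given ranges.
  (4.5, 3.5, 240°): beam 1 = 4.6587 ≠ 3.6235 ✗
  (4.5, 6.5, 240°): beam 1 = 1.5529 ≠ 3.6235 ✗
  (3.5, 1.5, 120°): beam 1 = 1.9319 ≠ 3.6235 ✗
  (2.5, 4.5, 240°): beam 3 = 1.5529 ≠ 2.5882 ✗
  …
  (3.5, 3.5, 240°): r_1=3.6235, r_2=1.5529, r_3=2.5882, r_4=1.5529 — all match ✓
Only this pose fits every beam.

(x, y, θ) = (3.5, 3.5, 240°)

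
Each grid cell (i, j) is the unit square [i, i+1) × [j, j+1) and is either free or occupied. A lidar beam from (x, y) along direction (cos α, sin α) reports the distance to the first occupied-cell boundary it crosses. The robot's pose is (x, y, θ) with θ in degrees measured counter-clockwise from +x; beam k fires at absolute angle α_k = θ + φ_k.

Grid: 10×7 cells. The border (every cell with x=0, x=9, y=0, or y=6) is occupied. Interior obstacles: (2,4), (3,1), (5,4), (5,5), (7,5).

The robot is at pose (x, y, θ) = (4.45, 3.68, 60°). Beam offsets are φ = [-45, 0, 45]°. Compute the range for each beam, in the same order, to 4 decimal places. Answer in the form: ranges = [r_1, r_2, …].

beam 1: φ=-45°, α=15°
  direction (0.9659, 0.2588); cell (4,3); t to first gridline: x 0.5694, y 1.2364 (then +1.0353 / +3.8637)
    (5,3) via x @ 0.5694
    (5,4) via y @ 1.2364  # hit
  → r_1 = 1.2364
beam 2: φ=0°, α=60°
  direction (0.5000, 0.8660); cell (4,3); t to first gridline: x 1.1000, y 0.3695 (then +2.0000 / +1.1547)
    (4,4) via y @ 0.3695
    (5,4) via x @ 1.1000  # hit
  → r_2 = 1.1000
beam 3: φ=45°, α=105°
  direction (-0.2588, 0.9659); cell (4,3); t to first gridline: x 1.7387, y 0.3313 (then +3.8637 / +1.0353)
    (4,4) via y @ 0.3313
    (4,5) via y @ 1.3666
    (3,5) via x @ 1.7387
    (3,6) via y @ 2.4018  # hit
  → r_3 = 2.4018

ranges = [1.2364, 1.1000, 2.4018]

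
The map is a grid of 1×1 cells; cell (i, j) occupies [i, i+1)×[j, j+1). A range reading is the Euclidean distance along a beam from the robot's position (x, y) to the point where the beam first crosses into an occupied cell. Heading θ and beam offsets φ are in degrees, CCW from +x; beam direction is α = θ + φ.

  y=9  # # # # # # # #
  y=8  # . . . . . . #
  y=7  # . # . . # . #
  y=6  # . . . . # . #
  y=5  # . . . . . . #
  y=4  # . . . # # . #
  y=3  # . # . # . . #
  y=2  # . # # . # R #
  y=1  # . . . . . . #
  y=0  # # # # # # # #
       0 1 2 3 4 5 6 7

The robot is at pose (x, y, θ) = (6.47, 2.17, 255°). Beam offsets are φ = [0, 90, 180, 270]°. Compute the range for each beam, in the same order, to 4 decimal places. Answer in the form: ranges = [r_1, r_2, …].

ranges = [1.2113, 0.5487, 2.0478, 0.4866]

beam 1: φ=0°, α=255°
  direction (-0.2588, -0.9659); cell (6,2); t to first gridline: x 1.8159, y 0.1760 (then +3.8637 / +1.0353)
    (6,1) via y @ 0.1760
    (6,0) via y @ 1.2113  # hit
  → r_1 = 1.2113
beam 2: φ=90°, α=345°
  direction (0.9659, -0.2588); cell (6,2); t to first gridline: x 0.5487, y 0.6568 (then +1.0353 / +3.8637)
    (7,2) via x @ 0.5487  # hit
  → r_2 = 0.5487
beam 3: φ=180°, α=75°
  direction (0.2588, 0.9659); cell (6,2); t to first gridline: x 2.0478, y 0.8593 (then +3.8637 / +1.0353)
    (6,3) via y @ 0.8593
    (6,4) via y @ 1.8946
    (7,4) via x @ 2.0478  # hit
  → r_3 = 2.0478
beam 4: φ=270°, α=165°
  direction (-0.9659, 0.2588); cell (6,2); t to first gridline: x 0.4866, y 3.2069 (then +1.0353 / +3.8637)
    (5,2) via x @ 0.4866  # hit
  → r_4 = 0.4866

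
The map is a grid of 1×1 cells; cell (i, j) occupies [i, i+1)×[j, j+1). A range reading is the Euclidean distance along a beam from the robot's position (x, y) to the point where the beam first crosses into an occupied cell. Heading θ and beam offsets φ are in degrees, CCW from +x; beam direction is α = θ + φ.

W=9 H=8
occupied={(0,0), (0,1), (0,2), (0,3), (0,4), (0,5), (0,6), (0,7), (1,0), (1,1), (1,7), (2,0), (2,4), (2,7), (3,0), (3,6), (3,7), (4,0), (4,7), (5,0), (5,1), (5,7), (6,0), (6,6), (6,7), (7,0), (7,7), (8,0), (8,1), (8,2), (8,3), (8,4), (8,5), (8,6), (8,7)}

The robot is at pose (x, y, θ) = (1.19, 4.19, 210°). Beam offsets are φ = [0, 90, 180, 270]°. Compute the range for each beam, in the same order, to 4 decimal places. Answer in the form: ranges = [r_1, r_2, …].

ranges = [0.2194, 3.6835, 0.9353, 0.3800]

beam 1: φ=0°, α=210°
  d=(-0.8660,-0.5000)  start (1,4)  tX=0.2194 tY=0.3800  stride 1/|dx|=1.1547 1/|dy|=2.0000
    cross x-line → (0,4), t=0.2194 (wall)
  → r_1 = 0.2194
beam 2: φ=90°, α=300°
  d=(0.5000,-0.8660)  start (1,4)  tX=1.6200 tY=0.2194  stride 1/|dx|=2.0000 1/|dy|=1.1547
    cross y-line → (1,3), t=0.2194
    cross y-line → (1,2), t=1.3741
    cross x-line → (2,2), t=1.6200
    cross y-line → (2,1), t=2.5288
    cross x-line → (3,1), t=3.6200
    cross y-line → (3,0), t=3.6835 (wall)
  → r_2 = 3.6835
beam 3: φ=180°, α=30°
  d=(0.8660,0.5000)  start (1,4)  tX=0.9353 tY=1.6200  stride 1/|dx|=1.1547 1/|dy|=2.0000
    cross x-line → (2,4), t=0.9353 (wall)
  → r_3 = 0.9353
beam 4: φ=270°, α=120°
  d=(-0.5000,0.8660)  start (1,4)  tX=0.3800 tY=0.9353  stride 1/|dx|=2.0000 1/|dy|=1.1547
    cross x-line → (0,4), t=0.3800 (wall)
  → r_4 = 0.3800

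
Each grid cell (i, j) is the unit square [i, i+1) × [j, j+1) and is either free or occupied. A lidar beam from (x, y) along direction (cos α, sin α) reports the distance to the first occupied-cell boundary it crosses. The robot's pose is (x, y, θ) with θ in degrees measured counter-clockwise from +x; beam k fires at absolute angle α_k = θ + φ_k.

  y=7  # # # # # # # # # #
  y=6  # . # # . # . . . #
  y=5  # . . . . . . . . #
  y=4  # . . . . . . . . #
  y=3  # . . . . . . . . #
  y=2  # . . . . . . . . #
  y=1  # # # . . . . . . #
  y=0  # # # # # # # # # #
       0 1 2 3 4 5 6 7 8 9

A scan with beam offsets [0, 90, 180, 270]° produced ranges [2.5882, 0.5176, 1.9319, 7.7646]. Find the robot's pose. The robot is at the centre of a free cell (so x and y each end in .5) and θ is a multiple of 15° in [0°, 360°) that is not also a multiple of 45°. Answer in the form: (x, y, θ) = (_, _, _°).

Enumerate (i+0.5, j+0.5, θ) over the 43 free cells and 16 admissible headings. For each, cast all 4 beams and compare to the given ranges.
  (5.5, 5.5, 120°): beam 1 = 0.5774 ≠ 2.5882 ✗
  (2.5, 3.5, 105°): beam 1 = 3.6235 ≠ 2.5882 ✗
  (2.5, 4.5, 30°): beam 1 = 3.0000 ≠ 2.5882 ✗
  …
  (8.5, 3.5, 255°): r_1=2.5882, r_2=0.5176, r_3=1.9319, r_4=7.7646 — all match ✓
No second candidate reproduces the full scan.

(x, y, θ) = (8.5, 3.5, 255°)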